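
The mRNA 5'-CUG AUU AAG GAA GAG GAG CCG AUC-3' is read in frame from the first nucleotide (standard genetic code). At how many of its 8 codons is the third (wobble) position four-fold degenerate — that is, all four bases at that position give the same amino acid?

Codon 1 CUG (Leu): third position 4-fold.
Codon 2 AUU (Ile): third position 3-fold.
Codon 3 AAG (Lys): third position 2-fold.
Codon 4 GAA (Glu): third position 2-fold.
Codon 5 GAG (Glu): third position 2-fold.
Codon 6 GAG (Glu): third position 2-fold.
Codon 7 CCG (Pro): third position 4-fold.
Codon 8 AUC (Ile): third position 3-fold.
Four-fold degenerate third positions: 2.

2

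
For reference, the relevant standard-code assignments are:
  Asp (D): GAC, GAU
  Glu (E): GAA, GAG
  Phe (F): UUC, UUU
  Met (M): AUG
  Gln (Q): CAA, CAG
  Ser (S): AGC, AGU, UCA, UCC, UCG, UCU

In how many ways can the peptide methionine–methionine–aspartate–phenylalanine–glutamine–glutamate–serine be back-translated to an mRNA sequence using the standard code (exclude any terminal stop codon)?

96

Met: 1 codon.
Met: 1 codon.
Asp: 2 codons.
Phe: 2 codons.
Gln: 2 codons.
Glu: 2 codons.
Ser: 6 codons.
1 × 1 × 2 × 2 × 2 × 2 × 6 = 96.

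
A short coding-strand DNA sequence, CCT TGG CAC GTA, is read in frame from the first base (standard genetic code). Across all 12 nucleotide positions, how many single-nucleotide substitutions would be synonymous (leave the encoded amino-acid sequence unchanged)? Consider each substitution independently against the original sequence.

Codon 1 (CCT, Pro): 3 synonymous substitutions.
Codon 2 (TGG, Trp): 0 synonymous substitutions.
Codon 3 (CAC, His): 1 synonymous substitution.
Codon 4 (GTA, Val): 3 synonymous substitutions.
Total: 3 + 0 + 1 + 3 = 7.

7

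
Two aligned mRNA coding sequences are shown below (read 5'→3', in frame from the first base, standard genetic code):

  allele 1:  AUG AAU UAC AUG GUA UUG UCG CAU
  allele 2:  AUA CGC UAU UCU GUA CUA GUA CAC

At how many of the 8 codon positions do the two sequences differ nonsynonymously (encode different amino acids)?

Codon 1: AUG Met / AUA Ile — nonsynonymous.
Codon 2: AAU Asn / CGC Arg — nonsynonymous.
Codon 3: UAC Tyr / UAU Tyr — synonymous.
Codon 4: AUG Met / UCU Ser — nonsynonymous.
Codon 5: GUA Val / GUA Val — identical.
Codon 6: UUG Leu / CUA Leu — synonymous.
Codon 7: UCG Ser / GUA Val — nonsynonymous.
Codon 8: CAU His / CAC His — synonymous.
Nonsynonymous differences: 4.

4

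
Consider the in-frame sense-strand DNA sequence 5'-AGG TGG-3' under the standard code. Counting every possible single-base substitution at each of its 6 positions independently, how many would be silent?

2

Codon 1 (AGG, Arg): 2 synonymous substitutions.
Codon 2 (TGG, Trp): 0 synonymous substitutions.
Total: 2 + 0 = 2.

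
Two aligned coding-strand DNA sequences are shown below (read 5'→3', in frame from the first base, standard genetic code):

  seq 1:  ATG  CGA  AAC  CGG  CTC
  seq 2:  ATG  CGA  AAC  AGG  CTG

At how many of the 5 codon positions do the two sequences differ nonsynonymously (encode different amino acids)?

0

Codon 1: ATG Met / ATG Met — identical.
Codon 2: CGA Arg / CGA Arg — identical.
Codon 3: AAC Asn / AAC Asn — identical.
Codon 4: CGG Arg / AGG Arg — synonymous.
Codon 5: CTC Leu / CTG Leu — synonymous.
Nonsynonymous differences: 0.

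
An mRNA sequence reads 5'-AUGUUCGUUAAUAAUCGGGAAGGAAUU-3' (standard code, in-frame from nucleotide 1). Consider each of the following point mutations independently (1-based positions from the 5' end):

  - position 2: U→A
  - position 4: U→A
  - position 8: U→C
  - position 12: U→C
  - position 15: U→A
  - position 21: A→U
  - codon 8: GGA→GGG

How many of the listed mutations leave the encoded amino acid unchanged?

2

Codon 1: AUG (Met) → AAG (Lys) — missense.
Codon 2: UUC (Phe) → AUC (Ile) — missense.
Codon 3: GUU (Val) → GCU (Ala) — missense.
Codon 4: AAU (Asn) → AAC (Asn) — synonymous.
Codon 5: AAU (Asn) → AAA (Lys) — missense.
Codon 7: GAA (Glu) → GAU (Asp) — missense.
Codon 8: GGA (Gly) → GGG (Gly) — synonymous.
Synonymous: 2 of 7.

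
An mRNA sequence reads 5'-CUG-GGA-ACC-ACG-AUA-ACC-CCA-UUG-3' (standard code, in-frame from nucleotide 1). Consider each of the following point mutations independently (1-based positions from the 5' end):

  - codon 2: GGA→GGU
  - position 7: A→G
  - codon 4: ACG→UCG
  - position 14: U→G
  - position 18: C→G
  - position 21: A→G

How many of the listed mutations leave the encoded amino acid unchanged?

3

Codon 2: GGA (Gly) → GGU (Gly) — synonymous.
Codon 3: ACC (Thr) → GCC (Ala) — missense.
Codon 4: ACG (Thr) → UCG (Ser) — missense.
Codon 5: AUA (Ile) → AGA (Arg) — missense.
Codon 6: ACC (Thr) → ACG (Thr) — synonymous.
Codon 7: CCA (Pro) → CCG (Pro) — synonymous.
Synonymous: 3 of 6.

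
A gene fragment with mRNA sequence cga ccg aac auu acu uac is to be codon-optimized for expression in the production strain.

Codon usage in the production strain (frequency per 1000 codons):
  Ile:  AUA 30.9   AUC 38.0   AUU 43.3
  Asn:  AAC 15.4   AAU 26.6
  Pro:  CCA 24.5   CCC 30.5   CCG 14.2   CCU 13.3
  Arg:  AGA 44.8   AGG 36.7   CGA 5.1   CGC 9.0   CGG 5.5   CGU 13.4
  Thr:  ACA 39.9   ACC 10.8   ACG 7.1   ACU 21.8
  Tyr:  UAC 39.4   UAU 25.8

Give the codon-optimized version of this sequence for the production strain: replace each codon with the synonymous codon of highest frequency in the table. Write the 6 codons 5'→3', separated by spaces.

AGA CCC AAU AUU ACA UAC

Codon 1 (Arg): best is AGA at 44.8.
Codon 2 (Pro): best is CCC at 30.5.
Codon 3 (Asn): best is AAU at 26.6.
Codon 4 (Ile): best is AUU at 43.3.
Codon 5 (Thr): best is ACA at 39.9.
Codon 6 (Tyr): best is UAC at 39.4.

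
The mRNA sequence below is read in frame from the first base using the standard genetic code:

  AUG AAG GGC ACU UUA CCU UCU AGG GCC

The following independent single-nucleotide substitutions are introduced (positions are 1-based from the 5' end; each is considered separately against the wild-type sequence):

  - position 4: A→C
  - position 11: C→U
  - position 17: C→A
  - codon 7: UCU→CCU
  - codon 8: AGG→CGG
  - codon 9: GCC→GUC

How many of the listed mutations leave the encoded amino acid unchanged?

Codon 2: AAG (Lys) → CAG (Gln) — missense.
Codon 4: ACU (Thr) → AUU (Ile) — missense.
Codon 6: CCU (Pro) → CAU (His) — missense.
Codon 7: UCU (Ser) → CCU (Pro) — missense.
Codon 8: AGG (Arg) → CGG (Arg) — synonymous.
Codon 9: GCC (Ala) → GUC (Val) — missense.
Synonymous: 1 of 6.

1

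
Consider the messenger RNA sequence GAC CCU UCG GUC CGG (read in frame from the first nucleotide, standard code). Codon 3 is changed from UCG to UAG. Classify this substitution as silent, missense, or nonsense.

Position 8 falls in codon 3: UCG → Ser.
After the substitution the codon is UAG → Stop.
The new codon is a stop codon, so this is a nonsense mutation.

nonsense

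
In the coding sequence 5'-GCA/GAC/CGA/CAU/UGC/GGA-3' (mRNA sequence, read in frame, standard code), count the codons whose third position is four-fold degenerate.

3

Codon 1 GCA (Ala): third position 4-fold.
Codon 2 GAC (Asp): third position 2-fold.
Codon 3 CGA (Arg): third position 4-fold.
Codon 4 CAU (His): third position 2-fold.
Codon 5 UGC (Cys): third position 2-fold.
Codon 6 GGA (Gly): third position 4-fold.
Four-fold degenerate third positions: 3.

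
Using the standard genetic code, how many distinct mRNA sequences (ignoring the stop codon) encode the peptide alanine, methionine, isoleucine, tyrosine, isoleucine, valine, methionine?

288

Ala: 4 codons.
Met: 1 codon.
Ile: 3 codons.
Tyr: 2 codons.
Ile: 3 codons.
Val: 4 codons.
Met: 1 codon.
4 × 1 × 3 × 2 × 3 × 4 × 1 = 288.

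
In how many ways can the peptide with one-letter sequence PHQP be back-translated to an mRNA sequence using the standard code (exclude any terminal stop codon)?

64

Pro: 4 codons.
His: 2 codons.
Gln: 2 codons.
Pro: 4 codons.
4 × 2 × 2 × 4 = 64.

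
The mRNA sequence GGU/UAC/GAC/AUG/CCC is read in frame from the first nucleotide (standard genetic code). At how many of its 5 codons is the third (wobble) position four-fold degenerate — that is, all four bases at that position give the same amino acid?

2

Codon 1 GGU (Gly): third position 4-fold.
Codon 2 UAC (Tyr): third position 2-fold.
Codon 3 GAC (Asp): third position 2-fold.
Codon 4 AUG (Met): third position 1-fold.
Codon 5 CCC (Pro): third position 4-fold.
Four-fold degenerate third positions: 2.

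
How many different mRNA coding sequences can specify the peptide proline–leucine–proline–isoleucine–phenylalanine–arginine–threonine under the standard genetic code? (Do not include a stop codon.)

13824

Pro: 4 codons.
Leu: 6 codons.
Pro: 4 codons.
Ile: 3 codons.
Phe: 2 codons.
Arg: 6 codons.
Thr: 4 codons.
4 × 6 × 4 × 3 × 2 × 6 × 4 = 13824.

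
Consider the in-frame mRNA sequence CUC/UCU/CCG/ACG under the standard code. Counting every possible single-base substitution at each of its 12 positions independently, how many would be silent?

Codon 1 (CUC, Leu): 3 synonymous substitutions.
Codon 2 (UCU, Ser): 3 synonymous substitutions.
Codon 3 (CCG, Pro): 3 synonymous substitutions.
Codon 4 (ACG, Thr): 3 synonymous substitutions.
Total: 3 + 3 + 3 + 3 = 12.

12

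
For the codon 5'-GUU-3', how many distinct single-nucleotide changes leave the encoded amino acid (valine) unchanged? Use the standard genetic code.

3

Position 1: none → 0 synonymous.
Position 2: none → 0 synonymous.
Position 3: GUC, GUA, GUG → 3 synonymous.
Total: 0 + 0 + 3 = 3.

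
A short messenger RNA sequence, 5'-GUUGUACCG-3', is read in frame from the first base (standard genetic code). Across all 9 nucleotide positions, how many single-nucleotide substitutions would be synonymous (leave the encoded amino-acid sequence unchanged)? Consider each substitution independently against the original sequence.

Codon 1 (GUU, Val): 3 synonymous substitutions.
Codon 2 (GUA, Val): 3 synonymous substitutions.
Codon 3 (CCG, Pro): 3 synonymous substitutions.
Total: 3 + 3 + 3 = 9.

9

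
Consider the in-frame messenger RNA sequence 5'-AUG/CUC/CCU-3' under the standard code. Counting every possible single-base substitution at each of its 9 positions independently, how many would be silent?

Codon 1 (AUG, Met): 0 synonymous substitutions.
Codon 2 (CUC, Leu): 3 synonymous substitutions.
Codon 3 (CCU, Pro): 3 synonymous substitutions.
Total: 0 + 3 + 3 = 6.

6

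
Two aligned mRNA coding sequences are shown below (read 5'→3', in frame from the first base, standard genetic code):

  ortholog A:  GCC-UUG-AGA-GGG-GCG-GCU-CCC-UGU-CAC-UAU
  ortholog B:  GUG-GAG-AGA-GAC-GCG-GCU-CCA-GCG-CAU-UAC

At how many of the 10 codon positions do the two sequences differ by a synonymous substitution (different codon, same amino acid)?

3

Codon 1: GCC Ala / GUG Val — nonsynonymous.
Codon 2: UUG Leu / GAG Glu — nonsynonymous.
Codon 3: AGA Arg / AGA Arg — identical.
Codon 4: GGG Gly / GAC Asp — nonsynonymous.
Codon 5: GCG Ala / GCG Ala — identical.
Codon 6: GCU Ala / GCU Ala — identical.
Codon 7: CCC Pro / CCA Pro — synonymous.
Codon 8: UGU Cys / GCG Ala — nonsynonymous.
Codon 9: CAC His / CAU His — synonymous.
Codon 10: UAU Tyr / UAC Tyr — synonymous.
Synonymous differences: 3.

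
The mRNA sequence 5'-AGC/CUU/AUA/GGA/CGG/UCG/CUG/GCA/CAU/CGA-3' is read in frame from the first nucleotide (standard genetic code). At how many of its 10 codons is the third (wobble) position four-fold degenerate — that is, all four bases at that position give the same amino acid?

Codon 1 AGC (Ser): third position 2-fold.
Codon 2 CUU (Leu): third position 4-fold.
Codon 3 AUA (Ile): third position 3-fold.
Codon 4 GGA (Gly): third position 4-fold.
Codon 5 CGG (Arg): third position 4-fold.
Codon 6 UCG (Ser): third position 4-fold.
Codon 7 CUG (Leu): third position 4-fold.
Codon 8 GCA (Ala): third position 4-fold.
Codon 9 CAU (His): third position 2-fold.
Codon 10 CGA (Arg): third position 4-fold.
Four-fold degenerate third positions: 7.

7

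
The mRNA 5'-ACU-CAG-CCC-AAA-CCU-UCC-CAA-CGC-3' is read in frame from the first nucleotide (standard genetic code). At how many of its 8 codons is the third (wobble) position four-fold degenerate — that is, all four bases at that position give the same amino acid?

Codon 1 ACU (Thr): third position 4-fold.
Codon 2 CAG (Gln): third position 2-fold.
Codon 3 CCC (Pro): third position 4-fold.
Codon 4 AAA (Lys): third position 2-fold.
Codon 5 CCU (Pro): third position 4-fold.
Codon 6 UCC (Ser): third position 4-fold.
Codon 7 CAA (Gln): third position 2-fold.
Codon 8 CGC (Arg): third position 4-fold.
Four-fold degenerate third positions: 5.

5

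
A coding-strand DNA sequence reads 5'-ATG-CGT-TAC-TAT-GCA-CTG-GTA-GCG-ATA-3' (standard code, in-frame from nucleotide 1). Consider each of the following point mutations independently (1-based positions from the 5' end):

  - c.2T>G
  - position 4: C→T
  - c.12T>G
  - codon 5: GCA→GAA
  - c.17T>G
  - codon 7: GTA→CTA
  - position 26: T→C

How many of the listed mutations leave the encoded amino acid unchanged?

0

Codon 1: ATG (Met) → AGG (Arg) — missense.
Codon 2: CGT (Arg) → TGT (Cys) — missense.
Codon 4: TAT (Tyr) → TAG (Stop) — nonsense.
Codon 5: GCA (Ala) → GAA (Glu) — missense.
Codon 6: CTG (Leu) → CGG (Arg) — missense.
Codon 7: GTA (Val) → CTA (Leu) — missense.
Codon 9: ATA (Ile) → ACA (Thr) — missense.
Synonymous: 0 of 7.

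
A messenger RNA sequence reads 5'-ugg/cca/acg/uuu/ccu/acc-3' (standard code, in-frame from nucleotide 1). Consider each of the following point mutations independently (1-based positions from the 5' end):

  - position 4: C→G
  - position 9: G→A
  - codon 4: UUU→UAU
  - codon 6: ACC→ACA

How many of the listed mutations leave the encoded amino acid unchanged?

Codon 2: CCA (Pro) → GCA (Ala) — missense.
Codon 3: ACG (Thr) → ACA (Thr) — synonymous.
Codon 4: UUU (Phe) → UAU (Tyr) — missense.
Codon 6: ACC (Thr) → ACA (Thr) — synonymous.
Synonymous: 2 of 4.

2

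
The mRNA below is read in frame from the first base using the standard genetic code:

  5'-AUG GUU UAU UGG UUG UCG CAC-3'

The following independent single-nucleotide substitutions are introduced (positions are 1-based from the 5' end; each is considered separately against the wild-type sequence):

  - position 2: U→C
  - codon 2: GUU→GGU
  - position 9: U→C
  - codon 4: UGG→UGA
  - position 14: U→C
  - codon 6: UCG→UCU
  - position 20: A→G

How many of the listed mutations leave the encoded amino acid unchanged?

Codon 1: AUG (Met) → ACG (Thr) — missense.
Codon 2: GUU (Val) → GGU (Gly) — missense.
Codon 3: UAU (Tyr) → UAC (Tyr) — synonymous.
Codon 4: UGG (Trp) → UGA (Stop) — nonsense.
Codon 5: UUG (Leu) → UCG (Ser) — missense.
Codon 6: UCG (Ser) → UCU (Ser) — synonymous.
Codon 7: CAC (His) → CGC (Arg) — missense.
Synonymous: 2 of 7.

2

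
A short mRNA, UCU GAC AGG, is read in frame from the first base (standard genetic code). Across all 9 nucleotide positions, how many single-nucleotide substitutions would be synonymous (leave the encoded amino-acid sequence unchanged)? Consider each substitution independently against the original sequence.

6

Codon 1 (UCU, Ser): 3 synonymous substitutions.
Codon 2 (GAC, Asp): 1 synonymous substitution.
Codon 3 (AGG, Arg): 2 synonymous substitutions.
Total: 3 + 1 + 2 = 6.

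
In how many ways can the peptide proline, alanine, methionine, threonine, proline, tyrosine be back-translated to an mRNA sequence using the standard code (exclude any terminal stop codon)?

512

Pro: 4 codons.
Ala: 4 codons.
Met: 1 codon.
Thr: 4 codons.
Pro: 4 codons.
Tyr: 2 codons.
4 × 4 × 1 × 4 × 4 × 2 = 512.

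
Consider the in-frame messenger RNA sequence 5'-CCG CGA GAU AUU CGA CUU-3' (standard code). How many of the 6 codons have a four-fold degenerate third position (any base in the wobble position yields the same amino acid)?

Codon 1 CCG (Pro): third position 4-fold.
Codon 2 CGA (Arg): third position 4-fold.
Codon 3 GAU (Asp): third position 2-fold.
Codon 4 AUU (Ile): third position 3-fold.
Codon 5 CGA (Arg): third position 4-fold.
Codon 6 CUU (Leu): third position 4-fold.
Four-fold degenerate third positions: 4.

4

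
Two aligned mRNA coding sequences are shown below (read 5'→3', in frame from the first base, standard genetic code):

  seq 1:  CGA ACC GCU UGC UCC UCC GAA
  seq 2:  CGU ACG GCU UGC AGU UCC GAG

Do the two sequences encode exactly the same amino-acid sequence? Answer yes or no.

yes

Codon 1: CGA Arg / CGU Arg — synonymous.
Codon 2: ACC Thr / ACG Thr — synonymous.
Codon 3: GCU Ala / GCU Ala — identical.
Codon 4: UGC Cys / UGC Cys — identical.
Codon 5: UCC Ser / AGU Ser — synonymous.
Codon 6: UCC Ser / UCC Ser — identical.
Codon 7: GAA Glu / GAG Glu — synonymous.
Nonsynonymous differences: 0 → same protein.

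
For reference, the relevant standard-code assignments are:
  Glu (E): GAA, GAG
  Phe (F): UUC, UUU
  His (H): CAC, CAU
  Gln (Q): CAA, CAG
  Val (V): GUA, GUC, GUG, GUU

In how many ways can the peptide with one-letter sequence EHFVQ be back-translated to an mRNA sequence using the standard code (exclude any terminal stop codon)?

64

Glu: 2 codons.
His: 2 codons.
Phe: 2 codons.
Val: 4 codons.
Gln: 2 codons.
2 × 2 × 2 × 4 × 2 = 64.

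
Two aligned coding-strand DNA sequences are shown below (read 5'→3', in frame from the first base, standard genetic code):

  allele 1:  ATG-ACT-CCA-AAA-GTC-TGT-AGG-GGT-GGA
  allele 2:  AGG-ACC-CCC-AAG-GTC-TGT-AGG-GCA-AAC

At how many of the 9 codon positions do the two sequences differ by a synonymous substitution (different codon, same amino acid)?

Codon 1: ATG Met / AGG Arg — nonsynonymous.
Codon 2: ACT Thr / ACC Thr — synonymous.
Codon 3: CCA Pro / CCC Pro — synonymous.
Codon 4: AAA Lys / AAG Lys — synonymous.
Codon 5: GTC Val / GTC Val — identical.
Codon 6: TGT Cys / TGT Cys — identical.
Codon 7: AGG Arg / AGG Arg — identical.
Codon 8: GGT Gly / GCA Ala — nonsynonymous.
Codon 9: GGA Gly / AAC Asn — nonsynonymous.
Synonymous differences: 3.

3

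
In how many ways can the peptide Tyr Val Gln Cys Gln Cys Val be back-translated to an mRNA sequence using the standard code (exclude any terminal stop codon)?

512

Tyr: 2 codons.
Val: 4 codons.
Gln: 2 codons.
Cys: 2 codons.
Gln: 2 codons.
Cys: 2 codons.
Val: 4 codons.
2 × 4 × 2 × 2 × 2 × 2 × 4 = 512.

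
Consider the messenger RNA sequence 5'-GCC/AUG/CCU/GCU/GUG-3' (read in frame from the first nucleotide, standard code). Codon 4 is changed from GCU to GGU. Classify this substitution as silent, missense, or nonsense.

Position 11 falls in codon 4: GCU → Ala.
After the substitution the codon is GGU → Gly.
Ala ≠ Gly, so this is a missense mutation.

missense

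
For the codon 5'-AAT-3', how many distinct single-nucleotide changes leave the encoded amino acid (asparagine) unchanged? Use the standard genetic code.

Position 1: none → 0 synonymous.
Position 2: none → 0 synonymous.
Position 3: AAC → 1 synonymous.
Total: 0 + 0 + 1 = 1.

1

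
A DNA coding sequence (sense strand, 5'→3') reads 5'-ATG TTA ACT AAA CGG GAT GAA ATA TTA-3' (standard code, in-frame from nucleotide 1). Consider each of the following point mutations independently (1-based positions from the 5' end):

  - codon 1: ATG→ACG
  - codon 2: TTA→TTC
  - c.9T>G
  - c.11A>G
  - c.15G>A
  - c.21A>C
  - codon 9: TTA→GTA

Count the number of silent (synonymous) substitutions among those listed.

2

Codon 1: ATG (Met) → ACG (Thr) — missense.
Codon 2: TTA (Leu) → TTC (Phe) — missense.
Codon 3: ACT (Thr) → ACG (Thr) — synonymous.
Codon 4: AAA (Lys) → AGA (Arg) — missense.
Codon 5: CGG (Arg) → CGA (Arg) — synonymous.
Codon 7: GAA (Glu) → GAC (Asp) — missense.
Codon 9: TTA (Leu) → GTA (Val) — missense.
Synonymous: 2 of 7.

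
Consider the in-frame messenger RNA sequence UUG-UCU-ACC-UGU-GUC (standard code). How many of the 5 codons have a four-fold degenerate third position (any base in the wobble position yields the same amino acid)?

3

Codon 1 UUG (Leu): third position 2-fold.
Codon 2 UCU (Ser): third position 4-fold.
Codon 3 ACC (Thr): third position 4-fold.
Codon 4 UGU (Cys): third position 2-fold.
Codon 5 GUC (Val): third position 4-fold.
Four-fold degenerate third positions: 3.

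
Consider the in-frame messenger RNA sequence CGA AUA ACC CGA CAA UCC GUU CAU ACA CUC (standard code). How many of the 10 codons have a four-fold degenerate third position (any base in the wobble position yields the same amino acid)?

7

Codon 1 CGA (Arg): third position 4-fold.
Codon 2 AUA (Ile): third position 3-fold.
Codon 3 ACC (Thr): third position 4-fold.
Codon 4 CGA (Arg): third position 4-fold.
Codon 5 CAA (Gln): third position 2-fold.
Codon 6 UCC (Ser): third position 4-fold.
Codon 7 GUU (Val): third position 4-fold.
Codon 8 CAU (His): third position 2-fold.
Codon 9 ACA (Thr): third position 4-fold.
Codon 10 CUC (Leu): third position 4-fold.
Four-fold degenerate third positions: 7.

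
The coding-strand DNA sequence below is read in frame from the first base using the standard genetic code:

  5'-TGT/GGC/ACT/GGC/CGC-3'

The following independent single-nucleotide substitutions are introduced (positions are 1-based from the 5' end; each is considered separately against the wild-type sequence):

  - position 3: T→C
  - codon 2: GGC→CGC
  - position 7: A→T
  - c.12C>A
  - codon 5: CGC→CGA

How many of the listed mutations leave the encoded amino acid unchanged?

Codon 1: TGT (Cys) → TGC (Cys) — synonymous.
Codon 2: GGC (Gly) → CGC (Arg) — missense.
Codon 3: ACT (Thr) → TCT (Ser) — missense.
Codon 4: GGC (Gly) → GGA (Gly) — synonymous.
Codon 5: CGC (Arg) → CGA (Arg) — synonymous.
Synonymous: 3 of 5.

3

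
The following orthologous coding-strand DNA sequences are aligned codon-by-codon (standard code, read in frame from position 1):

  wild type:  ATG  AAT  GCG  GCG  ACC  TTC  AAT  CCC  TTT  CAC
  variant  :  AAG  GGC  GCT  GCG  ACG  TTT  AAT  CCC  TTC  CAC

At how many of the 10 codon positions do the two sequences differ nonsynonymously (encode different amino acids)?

Codon 1: ATG Met / AAG Lys — nonsynonymous.
Codon 2: AAT Asn / GGC Gly — nonsynonymous.
Codon 3: GCG Ala / GCT Ala — synonymous.
Codon 4: GCG Ala / GCG Ala — identical.
Codon 5: ACC Thr / ACG Thr — synonymous.
Codon 6: TTC Phe / TTT Phe — synonymous.
Codon 7: AAT Asn / AAT Asn — identical.
Codon 8: CCC Pro / CCC Pro — identical.
Codon 9: TTT Phe / TTC Phe — synonymous.
Codon 10: CAC His / CAC His — identical.
Nonsynonymous differences: 2.

2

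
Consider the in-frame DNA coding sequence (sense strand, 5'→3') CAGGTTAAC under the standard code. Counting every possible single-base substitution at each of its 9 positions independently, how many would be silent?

5

Codon 1 (CAG, Gln): 1 synonymous substitution.
Codon 2 (GTT, Val): 3 synonymous substitutions.
Codon 3 (AAC, Asn): 1 synonymous substitution.
Total: 1 + 3 + 1 = 5.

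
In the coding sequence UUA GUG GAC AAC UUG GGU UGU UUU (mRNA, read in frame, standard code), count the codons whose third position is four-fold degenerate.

Codon 1 UUA (Leu): third position 2-fold.
Codon 2 GUG (Val): third position 4-fold.
Codon 3 GAC (Asp): third position 2-fold.
Codon 4 AAC (Asn): third position 2-fold.
Codon 5 UUG (Leu): third position 2-fold.
Codon 6 GGU (Gly): third position 4-fold.
Codon 7 UGU (Cys): third position 2-fold.
Codon 8 UUU (Phe): third position 2-fold.
Four-fold degenerate third positions: 2.

2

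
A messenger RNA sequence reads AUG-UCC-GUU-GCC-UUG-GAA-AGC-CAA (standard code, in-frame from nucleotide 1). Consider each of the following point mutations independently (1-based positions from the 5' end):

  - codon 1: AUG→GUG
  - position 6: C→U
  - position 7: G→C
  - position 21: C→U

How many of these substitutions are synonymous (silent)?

Codon 1: AUG (Met) → GUG (Val) — missense.
Codon 2: UCC (Ser) → UCU (Ser) — synonymous.
Codon 3: GUU (Val) → CUU (Leu) — missense.
Codon 7: AGC (Ser) → AGU (Ser) — synonymous.
Synonymous: 2 of 4.

2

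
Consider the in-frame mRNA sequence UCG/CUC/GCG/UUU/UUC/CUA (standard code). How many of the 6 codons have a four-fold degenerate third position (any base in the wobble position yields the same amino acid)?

4

Codon 1 UCG (Ser): third position 4-fold.
Codon 2 CUC (Leu): third position 4-fold.
Codon 3 GCG (Ala): third position 4-fold.
Codon 4 UUU (Phe): third position 2-fold.
Codon 5 UUC (Phe): third position 2-fold.
Codon 6 CUA (Leu): third position 4-fold.
Four-fold degenerate third positions: 4.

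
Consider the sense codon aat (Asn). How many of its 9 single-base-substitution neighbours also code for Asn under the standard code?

Position 1: none → 0 synonymous.
Position 2: none → 0 synonymous.
Position 3: AAC → 1 synonymous.
Total: 0 + 0 + 1 = 1.

1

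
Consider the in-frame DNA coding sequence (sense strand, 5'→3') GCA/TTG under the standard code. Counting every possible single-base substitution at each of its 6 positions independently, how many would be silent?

Codon 1 (GCA, Ala): 3 synonymous substitutions.
Codon 2 (TTG, Leu): 2 synonymous substitutions.
Total: 3 + 2 = 5.

5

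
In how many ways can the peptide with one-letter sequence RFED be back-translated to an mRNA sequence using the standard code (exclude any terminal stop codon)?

Arg: 6 codons.
Phe: 2 codons.
Glu: 2 codons.
Asp: 2 codons.
6 × 2 × 2 × 2 = 48.

48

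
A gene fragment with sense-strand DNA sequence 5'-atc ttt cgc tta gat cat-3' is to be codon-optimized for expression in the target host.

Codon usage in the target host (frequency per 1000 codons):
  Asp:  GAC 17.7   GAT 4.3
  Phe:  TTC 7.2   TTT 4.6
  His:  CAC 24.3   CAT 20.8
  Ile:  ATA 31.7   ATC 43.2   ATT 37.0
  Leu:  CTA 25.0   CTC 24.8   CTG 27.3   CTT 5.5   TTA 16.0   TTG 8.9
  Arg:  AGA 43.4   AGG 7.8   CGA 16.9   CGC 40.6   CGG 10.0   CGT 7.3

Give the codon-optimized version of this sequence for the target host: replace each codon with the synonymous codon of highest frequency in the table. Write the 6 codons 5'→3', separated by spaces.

ATC TTC AGA CTG GAC CAC

Codon 1 (Ile): best is ATC at 43.2.
Codon 2 (Phe): best is TTC at 7.2.
Codon 3 (Arg): best is AGA at 43.4.
Codon 4 (Leu): best is CTG at 27.3.
Codon 5 (Asp): best is GAC at 17.7.
Codon 6 (His): best is CAC at 24.3.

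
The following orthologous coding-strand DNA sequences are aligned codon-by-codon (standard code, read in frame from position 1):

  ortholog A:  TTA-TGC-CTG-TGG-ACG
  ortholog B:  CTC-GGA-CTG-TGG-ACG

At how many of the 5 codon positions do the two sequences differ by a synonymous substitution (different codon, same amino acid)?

Codon 1: TTA Leu / CTC Leu — synonymous.
Codon 2: TGC Cys / GGA Gly — nonsynonymous.
Codon 3: CTG Leu / CTG Leu — identical.
Codon 4: TGG Trp / TGG Trp — identical.
Codon 5: ACG Thr / ACG Thr — identical.
Synonymous differences: 1.

1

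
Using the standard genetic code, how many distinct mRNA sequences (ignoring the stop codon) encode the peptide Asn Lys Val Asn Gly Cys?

256

Asn: 2 codons.
Lys: 2 codons.
Val: 4 codons.
Asn: 2 codons.
Gly: 4 codons.
Cys: 2 codons.
2 × 2 × 4 × 2 × 4 × 2 = 256.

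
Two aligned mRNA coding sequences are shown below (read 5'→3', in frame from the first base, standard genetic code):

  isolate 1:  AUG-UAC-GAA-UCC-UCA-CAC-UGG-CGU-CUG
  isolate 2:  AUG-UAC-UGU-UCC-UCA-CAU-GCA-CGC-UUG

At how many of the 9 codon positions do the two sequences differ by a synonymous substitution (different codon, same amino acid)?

Codon 1: AUG Met / AUG Met — identical.
Codon 2: UAC Tyr / UAC Tyr — identical.
Codon 3: GAA Glu / UGU Cys — nonsynonymous.
Codon 4: UCC Ser / UCC Ser — identical.
Codon 5: UCA Ser / UCA Ser — identical.
Codon 6: CAC His / CAU His — synonymous.
Codon 7: UGG Trp / GCA Ala — nonsynonymous.
Codon 8: CGU Arg / CGC Arg — synonymous.
Codon 9: CUG Leu / UUG Leu — synonymous.
Synonymous differences: 3.

3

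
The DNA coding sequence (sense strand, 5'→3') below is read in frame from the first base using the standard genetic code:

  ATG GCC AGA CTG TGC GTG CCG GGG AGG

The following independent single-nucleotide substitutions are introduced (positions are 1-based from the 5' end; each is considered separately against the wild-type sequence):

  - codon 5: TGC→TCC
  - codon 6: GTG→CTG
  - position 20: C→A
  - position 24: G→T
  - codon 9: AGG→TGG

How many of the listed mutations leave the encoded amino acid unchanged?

1

Codon 5: TGC (Cys) → TCC (Ser) — missense.
Codon 6: GTG (Val) → CTG (Leu) — missense.
Codon 7: CCG (Pro) → CAG (Gln) — missense.
Codon 8: GGG (Gly) → GGT (Gly) — synonymous.
Codon 9: AGG (Arg) → TGG (Trp) — missense.
Synonymous: 1 of 5.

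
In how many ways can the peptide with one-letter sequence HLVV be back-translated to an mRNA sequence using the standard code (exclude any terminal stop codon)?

192

His: 2 codons.
Leu: 6 codons.
Val: 4 codons.
Val: 4 codons.
2 × 6 × 4 × 4 = 192.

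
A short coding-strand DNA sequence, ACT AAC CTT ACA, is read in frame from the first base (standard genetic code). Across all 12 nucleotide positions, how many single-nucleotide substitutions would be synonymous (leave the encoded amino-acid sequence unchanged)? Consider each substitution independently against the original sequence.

Codon 1 (ACT, Thr): 3 synonymous substitutions.
Codon 2 (AAC, Asn): 1 synonymous substitution.
Codon 3 (CTT, Leu): 3 synonymous substitutions.
Codon 4 (ACA, Thr): 3 synonymous substitutions.
Total: 3 + 1 + 3 + 3 = 10.

10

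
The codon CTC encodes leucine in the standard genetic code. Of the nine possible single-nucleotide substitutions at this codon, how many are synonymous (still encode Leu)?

3

Position 1: none → 0 synonymous.
Position 2: none → 0 synonymous.
Position 3: CTT, CTA, CTG → 3 synonymous.
Total: 0 + 0 + 3 = 3.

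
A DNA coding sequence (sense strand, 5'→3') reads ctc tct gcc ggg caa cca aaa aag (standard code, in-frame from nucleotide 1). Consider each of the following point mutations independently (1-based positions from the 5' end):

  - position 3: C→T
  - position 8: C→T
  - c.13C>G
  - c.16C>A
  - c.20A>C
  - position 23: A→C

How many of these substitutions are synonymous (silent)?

1

Codon 1: CTC (Leu) → CTT (Leu) — synonymous.
Codon 3: GCC (Ala) → GTC (Val) — missense.
Codon 5: CAA (Gln) → GAA (Glu) — missense.
Codon 6: CCA (Pro) → ACA (Thr) — missense.
Codon 7: AAA (Lys) → ACA (Thr) — missense.
Codon 8: AAG (Lys) → ACG (Thr) — missense.
Synonymous: 1 of 6.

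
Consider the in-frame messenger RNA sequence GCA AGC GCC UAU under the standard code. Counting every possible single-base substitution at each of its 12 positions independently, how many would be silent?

Codon 1 (GCA, Ala): 3 synonymous substitutions.
Codon 2 (AGC, Ser): 1 synonymous substitution.
Codon 3 (GCC, Ala): 3 synonymous substitutions.
Codon 4 (UAU, Tyr): 1 synonymous substitution.
Total: 3 + 1 + 3 + 1 = 8.

8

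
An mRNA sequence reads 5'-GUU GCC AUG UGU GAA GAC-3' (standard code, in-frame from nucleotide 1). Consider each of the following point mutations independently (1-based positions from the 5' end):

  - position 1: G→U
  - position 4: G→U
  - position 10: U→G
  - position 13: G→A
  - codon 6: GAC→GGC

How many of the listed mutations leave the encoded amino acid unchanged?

Codon 1: GUU (Val) → UUU (Phe) — missense.
Codon 2: GCC (Ala) → UCC (Ser) — missense.
Codon 4: UGU (Cys) → GGU (Gly) — missense.
Codon 5: GAA (Glu) → AAA (Lys) — missense.
Codon 6: GAC (Asp) → GGC (Gly) — missense.
Synonymous: 0 of 5.

0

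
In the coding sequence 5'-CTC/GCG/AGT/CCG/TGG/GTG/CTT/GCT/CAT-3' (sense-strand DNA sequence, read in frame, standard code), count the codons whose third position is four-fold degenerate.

Codon 1 CTC (Leu): third position 4-fold.
Codon 2 GCG (Ala): third position 4-fold.
Codon 3 AGT (Ser): third position 2-fold.
Codon 4 CCG (Pro): third position 4-fold.
Codon 5 TGG (Trp): third position 1-fold.
Codon 6 GTG (Val): third position 4-fold.
Codon 7 CTT (Leu): third position 4-fold.
Codon 8 GCT (Ala): third position 4-fold.
Codon 9 CAT (His): third position 2-fold.
Four-fold degenerate third positions: 6.

6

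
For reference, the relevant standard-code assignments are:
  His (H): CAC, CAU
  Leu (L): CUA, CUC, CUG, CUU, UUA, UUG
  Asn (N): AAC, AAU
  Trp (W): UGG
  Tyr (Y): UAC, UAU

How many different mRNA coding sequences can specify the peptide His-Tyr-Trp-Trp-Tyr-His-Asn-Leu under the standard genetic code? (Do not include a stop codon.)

His: 2 codons.
Tyr: 2 codons.
Trp: 1 codon.
Trp: 1 codon.
Tyr: 2 codons.
His: 2 codons.
Asn: 2 codons.
Leu: 6 codons.
2 × 2 × 1 × 1 × 2 × 2 × 2 × 6 = 192.

192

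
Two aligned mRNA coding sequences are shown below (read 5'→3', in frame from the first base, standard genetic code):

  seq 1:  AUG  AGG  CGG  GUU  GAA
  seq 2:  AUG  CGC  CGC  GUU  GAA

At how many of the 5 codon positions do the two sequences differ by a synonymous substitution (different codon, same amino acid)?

2

Codon 1: AUG Met / AUG Met — identical.
Codon 2: AGG Arg / CGC Arg — synonymous.
Codon 3: CGG Arg / CGC Arg — synonymous.
Codon 4: GUU Val / GUU Val — identical.
Codon 5: GAA Glu / GAA Glu — identical.
Synonymous differences: 2.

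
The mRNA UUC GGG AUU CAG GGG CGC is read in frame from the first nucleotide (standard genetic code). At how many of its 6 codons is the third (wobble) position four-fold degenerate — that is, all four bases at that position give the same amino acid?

3

Codon 1 UUC (Phe): third position 2-fold.
Codon 2 GGG (Gly): third position 4-fold.
Codon 3 AUU (Ile): third position 3-fold.
Codon 4 CAG (Gln): third position 2-fold.
Codon 5 GGG (Gly): third position 4-fold.
Codon 6 CGC (Arg): third position 4-fold.
Four-fold degenerate third positions: 3.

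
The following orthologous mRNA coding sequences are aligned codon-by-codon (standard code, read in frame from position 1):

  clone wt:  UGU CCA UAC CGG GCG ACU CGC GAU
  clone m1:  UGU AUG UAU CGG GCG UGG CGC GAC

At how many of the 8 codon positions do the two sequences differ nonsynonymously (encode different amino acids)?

2

Codon 1: UGU Cys / UGU Cys — identical.
Codon 2: CCA Pro / AUG Met — nonsynonymous.
Codon 3: UAC Tyr / UAU Tyr — synonymous.
Codon 4: CGG Arg / CGG Arg — identical.
Codon 5: GCG Ala / GCG Ala — identical.
Codon 6: ACU Thr / UGG Trp — nonsynonymous.
Codon 7: CGC Arg / CGC Arg — identical.
Codon 8: GAU Asp / GAC Asp — synonymous.
Nonsynonymous differences: 2.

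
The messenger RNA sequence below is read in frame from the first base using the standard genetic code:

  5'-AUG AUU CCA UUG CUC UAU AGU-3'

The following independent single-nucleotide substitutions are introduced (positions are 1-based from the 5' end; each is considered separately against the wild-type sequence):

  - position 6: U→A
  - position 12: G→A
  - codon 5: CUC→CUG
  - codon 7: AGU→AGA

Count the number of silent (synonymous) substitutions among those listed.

3

Codon 2: AUU (Ile) → AUA (Ile) — synonymous.
Codon 4: UUG (Leu) → UUA (Leu) — synonymous.
Codon 5: CUC (Leu) → CUG (Leu) — synonymous.
Codon 7: AGU (Ser) → AGA (Arg) — missense.
Synonymous: 3 of 4.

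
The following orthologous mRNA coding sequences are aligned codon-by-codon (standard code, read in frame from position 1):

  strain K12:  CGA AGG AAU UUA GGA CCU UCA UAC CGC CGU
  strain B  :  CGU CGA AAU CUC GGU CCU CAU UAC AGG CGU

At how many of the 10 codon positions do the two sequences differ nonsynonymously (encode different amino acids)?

1

Codon 1: CGA Arg / CGU Arg — synonymous.
Codon 2: AGG Arg / CGA Arg — synonymous.
Codon 3: AAU Asn / AAU Asn — identical.
Codon 4: UUA Leu / CUC Leu — synonymous.
Codon 5: GGA Gly / GGU Gly — synonymous.
Codon 6: CCU Pro / CCU Pro — identical.
Codon 7: UCA Ser / CAU His — nonsynonymous.
Codon 8: UAC Tyr / UAC Tyr — identical.
Codon 9: CGC Arg / AGG Arg — synonymous.
Codon 10: CGU Arg / CGU Arg — identical.
Nonsynonymous differences: 1.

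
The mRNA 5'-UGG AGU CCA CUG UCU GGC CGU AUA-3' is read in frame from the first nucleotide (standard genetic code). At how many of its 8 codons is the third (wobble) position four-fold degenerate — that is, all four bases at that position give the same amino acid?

Codon 1 UGG (Trp): third position 1-fold.
Codon 2 AGU (Ser): third position 2-fold.
Codon 3 CCA (Pro): third position 4-fold.
Codon 4 CUG (Leu): third position 4-fold.
Codon 5 UCU (Ser): third position 4-fold.
Codon 6 GGC (Gly): third position 4-fold.
Codon 7 CGU (Arg): third position 4-fold.
Codon 8 AUA (Ile): third position 3-fold.
Four-fold degenerate third positions: 5.

5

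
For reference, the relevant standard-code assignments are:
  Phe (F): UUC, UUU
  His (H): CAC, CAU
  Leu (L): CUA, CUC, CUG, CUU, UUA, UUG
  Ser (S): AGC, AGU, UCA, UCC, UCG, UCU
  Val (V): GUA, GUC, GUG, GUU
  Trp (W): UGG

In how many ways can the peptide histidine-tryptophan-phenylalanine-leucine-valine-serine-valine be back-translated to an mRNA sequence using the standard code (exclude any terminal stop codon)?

His: 2 codons.
Trp: 1 codon.
Phe: 2 codons.
Leu: 6 codons.
Val: 4 codons.
Ser: 6 codons.
Val: 4 codons.
2 × 1 × 2 × 6 × 4 × 6 × 4 = 2304.

2304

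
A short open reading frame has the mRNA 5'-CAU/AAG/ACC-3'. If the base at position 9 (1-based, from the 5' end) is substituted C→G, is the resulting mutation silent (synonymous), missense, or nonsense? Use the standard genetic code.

silent

Position 9 falls in codon 3: ACC → Thr.
After the substitution the codon is ACG → Thr.
Both encode Thr, so the change is synonymous.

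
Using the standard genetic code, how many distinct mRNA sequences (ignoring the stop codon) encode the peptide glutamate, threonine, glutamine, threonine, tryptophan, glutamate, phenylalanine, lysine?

Glu: 2 codons.
Thr: 4 codons.
Gln: 2 codons.
Thr: 4 codons.
Trp: 1 codon.
Glu: 2 codons.
Phe: 2 codons.
Lys: 2 codons.
2 × 4 × 2 × 4 × 1 × 2 × 2 × 2 = 512.

512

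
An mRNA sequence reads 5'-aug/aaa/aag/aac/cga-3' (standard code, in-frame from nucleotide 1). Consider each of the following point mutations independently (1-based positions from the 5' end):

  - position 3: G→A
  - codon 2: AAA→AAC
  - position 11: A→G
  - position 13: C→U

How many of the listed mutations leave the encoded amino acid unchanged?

Codon 1: AUG (Met) → AUA (Ile) — missense.
Codon 2: AAA (Lys) → AAC (Asn) — missense.
Codon 4: AAC (Asn) → AGC (Ser) — missense.
Codon 5: CGA (Arg) → UGA (Stop) — nonsense.
Synonymous: 0 of 4.

0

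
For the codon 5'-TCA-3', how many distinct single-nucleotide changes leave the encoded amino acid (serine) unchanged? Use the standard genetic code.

Position 1: none → 0 synonymous.
Position 2: none → 0 synonymous.
Position 3: TCT, TCC, TCG → 3 synonymous.
Total: 0 + 0 + 3 = 3.

3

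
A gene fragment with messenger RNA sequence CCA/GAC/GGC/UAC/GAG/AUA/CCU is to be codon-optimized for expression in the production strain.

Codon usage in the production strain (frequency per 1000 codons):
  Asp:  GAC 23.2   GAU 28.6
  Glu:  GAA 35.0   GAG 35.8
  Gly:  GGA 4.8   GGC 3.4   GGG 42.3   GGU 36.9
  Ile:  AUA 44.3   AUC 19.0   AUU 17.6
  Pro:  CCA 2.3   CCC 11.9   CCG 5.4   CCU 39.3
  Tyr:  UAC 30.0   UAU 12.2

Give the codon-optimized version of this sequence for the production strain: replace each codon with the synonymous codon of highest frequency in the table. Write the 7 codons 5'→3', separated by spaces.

Codon 1 (Pro): best is CCU at 39.3.
Codon 2 (Asp): best is GAU at 28.6.
Codon 3 (Gly): best is GGG at 42.3.
Codon 4 (Tyr): best is UAC at 30.0.
Codon 5 (Glu): best is GAG at 35.8.
Codon 6 (Ile): best is AUA at 44.3.
Codon 7 (Pro): best is CCU at 39.3.

CCU GAU GGG UAC GAG AUA CCU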